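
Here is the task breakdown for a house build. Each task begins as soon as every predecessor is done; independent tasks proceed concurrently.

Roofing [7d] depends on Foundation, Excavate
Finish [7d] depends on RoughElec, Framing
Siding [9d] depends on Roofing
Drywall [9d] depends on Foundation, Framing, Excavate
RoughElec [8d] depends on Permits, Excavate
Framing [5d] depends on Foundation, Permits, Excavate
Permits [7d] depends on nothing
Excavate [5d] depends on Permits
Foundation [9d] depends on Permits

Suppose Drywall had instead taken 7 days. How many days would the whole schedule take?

32

Critical path before the change: Permits→Foundation→Roofing→Siding = 7+9+7+9 = 32 giving 32 days.
The longest path through Drywall is only 30 days, so Drywall has float 2.
That remains the longest chain; total 32 days.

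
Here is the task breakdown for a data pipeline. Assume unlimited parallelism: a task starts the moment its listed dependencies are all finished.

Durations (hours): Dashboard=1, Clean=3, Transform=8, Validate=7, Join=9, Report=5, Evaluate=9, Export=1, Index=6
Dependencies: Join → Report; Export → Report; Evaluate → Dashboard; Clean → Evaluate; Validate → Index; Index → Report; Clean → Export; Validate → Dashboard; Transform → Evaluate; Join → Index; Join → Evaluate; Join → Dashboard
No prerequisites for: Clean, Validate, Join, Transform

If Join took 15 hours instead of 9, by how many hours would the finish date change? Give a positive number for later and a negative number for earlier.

The binding path is Join→Index→Report = 9+6+5 = 20; finish at 20 hours.
Join lies on that path, so at 15 hours the path becomes 26 hours.
No other chain overtakes it, so the finish is 26 hours.
Change in finish: 26 − 20 = +6 hours.

6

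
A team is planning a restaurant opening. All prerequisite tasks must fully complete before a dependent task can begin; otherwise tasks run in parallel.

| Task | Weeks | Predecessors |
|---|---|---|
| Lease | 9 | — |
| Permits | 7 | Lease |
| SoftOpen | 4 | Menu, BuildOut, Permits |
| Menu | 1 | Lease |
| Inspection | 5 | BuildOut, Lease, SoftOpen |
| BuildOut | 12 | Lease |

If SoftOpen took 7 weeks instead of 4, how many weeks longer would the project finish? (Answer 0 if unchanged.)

As given, the longest chain is Lease→BuildOut→SoftOpen→Inspection = 9+12+4+5 = 30, so the finish is 30 weeks.
SoftOpen is on the critical path; changing it to 7 makes that path 33 weeks.
The critical path is still Lease→BuildOut→SoftOpen→Inspection; finish is now 33 weeks.
Change in finish: 33 − 30 = +3 weeks.

3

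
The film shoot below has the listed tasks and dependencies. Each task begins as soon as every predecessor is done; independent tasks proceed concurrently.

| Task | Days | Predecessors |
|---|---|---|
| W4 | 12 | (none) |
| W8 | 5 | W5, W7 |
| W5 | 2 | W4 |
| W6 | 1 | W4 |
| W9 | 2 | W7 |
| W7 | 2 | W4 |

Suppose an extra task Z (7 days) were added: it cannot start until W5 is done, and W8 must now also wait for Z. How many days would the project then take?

Originally the project takes 19 days.
With Z inserted, W8 now waits for max(W5, W7, Z).
New critical path: W4→W5→Z→W8 = 12+2+7+5 = 26 ⇒ 26 days.

26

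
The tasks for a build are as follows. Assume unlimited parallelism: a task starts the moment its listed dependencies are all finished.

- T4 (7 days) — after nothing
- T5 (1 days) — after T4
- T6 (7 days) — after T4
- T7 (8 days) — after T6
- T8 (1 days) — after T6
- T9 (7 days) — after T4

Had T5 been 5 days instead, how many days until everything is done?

22

Actual critical path: T4→T6→T7 = 7+7+8 = 22 ⇒ 22 days.
The longest path through T5 is only 8 days, so T5 has float 14.
No other chain overtakes it, so the finish is 22 days.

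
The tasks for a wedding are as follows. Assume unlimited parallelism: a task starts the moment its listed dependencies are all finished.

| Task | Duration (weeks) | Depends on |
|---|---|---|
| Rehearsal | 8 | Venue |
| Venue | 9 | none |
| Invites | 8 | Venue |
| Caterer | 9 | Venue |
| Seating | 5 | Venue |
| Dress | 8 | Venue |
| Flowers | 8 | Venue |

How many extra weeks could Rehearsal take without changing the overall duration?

The longest chain is Venue→Caterer = 9+9 = 18; overall finish 18 weeks.
Longest path through Rehearsal: 17 weeks (earliest finish 17, latest finish 18).
Slack of Rehearsal = 10 − 9 = 1 week.

1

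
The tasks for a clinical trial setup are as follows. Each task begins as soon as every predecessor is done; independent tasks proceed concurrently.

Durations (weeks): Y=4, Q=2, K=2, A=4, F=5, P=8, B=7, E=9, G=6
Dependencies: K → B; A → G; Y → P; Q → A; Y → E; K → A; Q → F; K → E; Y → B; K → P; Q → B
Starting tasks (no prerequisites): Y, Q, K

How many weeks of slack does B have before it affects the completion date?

2

Y→E = 4+9 = 13 sets the makespan at 13 weeks.
B finishes as early as 11 and must finish by 13.
Slack of B = 6 − 4 = 2 weeks.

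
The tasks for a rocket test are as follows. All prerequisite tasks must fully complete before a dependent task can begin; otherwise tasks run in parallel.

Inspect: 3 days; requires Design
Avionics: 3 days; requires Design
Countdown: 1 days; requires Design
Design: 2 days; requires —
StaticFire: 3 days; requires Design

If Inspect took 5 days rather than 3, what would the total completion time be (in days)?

7

Critical path before the change: Design→Inspect = 2+3 = 5 giving 5 days.
Inspect lies on that path, so at 5 days the path becomes 7 days.
No other chain overtakes it, so the finish is 7 days.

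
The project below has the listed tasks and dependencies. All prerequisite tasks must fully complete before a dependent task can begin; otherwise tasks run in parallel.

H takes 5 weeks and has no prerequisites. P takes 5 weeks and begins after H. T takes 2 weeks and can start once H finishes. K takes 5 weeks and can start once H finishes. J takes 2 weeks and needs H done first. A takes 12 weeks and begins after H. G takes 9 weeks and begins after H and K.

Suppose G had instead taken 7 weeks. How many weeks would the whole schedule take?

17

The binding path is H→K→G = 5+5+9 = 19; finish at 19 weeks.
G lies on that path, so at 7 weeks the path becomes 17 weeks.
The critical path is still H→K→G; finish is now 17 weeks.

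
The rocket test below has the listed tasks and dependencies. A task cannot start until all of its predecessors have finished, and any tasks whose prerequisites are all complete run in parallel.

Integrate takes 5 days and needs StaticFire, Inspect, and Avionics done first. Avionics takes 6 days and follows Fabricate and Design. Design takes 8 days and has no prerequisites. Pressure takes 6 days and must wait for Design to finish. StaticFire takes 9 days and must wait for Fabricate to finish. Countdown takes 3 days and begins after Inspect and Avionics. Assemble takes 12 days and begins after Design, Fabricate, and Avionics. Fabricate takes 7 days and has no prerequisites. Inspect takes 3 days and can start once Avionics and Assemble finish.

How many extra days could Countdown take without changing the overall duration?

Critical path: Design→Avionics→Assemble→Inspect→Integrate = 8+6+12+3+5 = 34, so the finish is 34 days.
The longest chain containing Countdown totals 32 days.
Slack of Countdown = 31 − 29 = 2 days.

2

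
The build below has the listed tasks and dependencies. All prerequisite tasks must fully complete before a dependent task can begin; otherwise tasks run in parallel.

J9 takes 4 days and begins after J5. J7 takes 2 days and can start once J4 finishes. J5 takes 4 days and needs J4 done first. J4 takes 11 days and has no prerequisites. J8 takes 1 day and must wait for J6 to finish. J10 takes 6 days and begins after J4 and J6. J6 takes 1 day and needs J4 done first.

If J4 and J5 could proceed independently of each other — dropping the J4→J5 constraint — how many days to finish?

18

Before: longest chain J4→J5→J9 = 11+4+4 = 19, finish 19.
Without J4→J5, J5's earliest start moves from 11 to 0.
The longest chain is now J4→J6→J10 = 11+1+6 = 18, so the schedule takes 18 days.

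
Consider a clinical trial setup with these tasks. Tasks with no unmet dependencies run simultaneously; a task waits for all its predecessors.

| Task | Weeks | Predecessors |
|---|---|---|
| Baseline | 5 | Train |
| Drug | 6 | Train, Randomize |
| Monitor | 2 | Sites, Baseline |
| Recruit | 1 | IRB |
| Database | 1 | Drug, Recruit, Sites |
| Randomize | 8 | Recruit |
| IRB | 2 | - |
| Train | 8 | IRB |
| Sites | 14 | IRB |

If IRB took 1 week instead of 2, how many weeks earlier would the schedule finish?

Actual critical path: IRB→Sites→Monitor = 2+14+2 = 18 ⇒ 18 weeks.
IRB lies on that path, so at 1 week the path becomes 17 weeks.
That remains the longest chain; total 17 weeks.
Change in finish: 17 − 18 = -1 weeks.

1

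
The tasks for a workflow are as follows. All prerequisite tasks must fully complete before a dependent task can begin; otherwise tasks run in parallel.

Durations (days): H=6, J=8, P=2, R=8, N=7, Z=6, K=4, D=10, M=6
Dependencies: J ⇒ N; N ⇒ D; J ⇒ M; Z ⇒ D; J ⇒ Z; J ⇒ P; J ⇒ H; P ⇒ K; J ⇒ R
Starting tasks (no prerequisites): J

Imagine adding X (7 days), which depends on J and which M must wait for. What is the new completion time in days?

25

Originally the schedule takes 25 days.
With X inserted, M now waits for max(J, X).
New critical path: J→N→D = 8+7+10 = 25 ⇒ 25 days.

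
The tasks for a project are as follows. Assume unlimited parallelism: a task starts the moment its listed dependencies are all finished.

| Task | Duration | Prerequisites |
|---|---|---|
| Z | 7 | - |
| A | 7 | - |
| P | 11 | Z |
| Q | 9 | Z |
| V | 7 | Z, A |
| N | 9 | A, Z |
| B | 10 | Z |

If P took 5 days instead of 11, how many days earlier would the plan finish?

1

As given, the longest chain is Z→P = 7+11 = 18, so the finish is 18 days.
P is on the critical path; changing it to 5 makes that path 12 days.
The binding chain switches to Z→B = 7+10 = 17; finish 17 days.
Change in finish: 17 − 18 = -1 days.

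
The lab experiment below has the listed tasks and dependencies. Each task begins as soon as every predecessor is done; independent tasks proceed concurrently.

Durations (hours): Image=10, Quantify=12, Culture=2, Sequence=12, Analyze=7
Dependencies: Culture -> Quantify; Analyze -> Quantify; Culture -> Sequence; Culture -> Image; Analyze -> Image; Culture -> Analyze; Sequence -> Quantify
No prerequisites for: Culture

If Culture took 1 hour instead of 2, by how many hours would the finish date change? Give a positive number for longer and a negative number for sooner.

-1

As given, the longest chain is Culture→Sequence→Quantify = 2+12+12 = 26, so the finish is 26 hours.
Culture lies on that path, so at 1 hour the path becomes 25 hours.
That remains the longest chain; total 25 hours.
Change in finish: 25 − 26 = -1 hours.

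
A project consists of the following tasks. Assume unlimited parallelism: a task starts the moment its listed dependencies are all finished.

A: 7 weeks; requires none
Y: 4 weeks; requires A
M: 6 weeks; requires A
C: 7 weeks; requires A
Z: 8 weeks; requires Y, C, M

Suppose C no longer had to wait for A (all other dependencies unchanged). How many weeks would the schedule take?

Before: longest chain A→C→Z = 7+7+8 = 22, finish 22.
Without A→C, C's earliest start moves from 7 to 0.
After: A→M→Z = 7+6+8 = 21 → 21 weeks.

21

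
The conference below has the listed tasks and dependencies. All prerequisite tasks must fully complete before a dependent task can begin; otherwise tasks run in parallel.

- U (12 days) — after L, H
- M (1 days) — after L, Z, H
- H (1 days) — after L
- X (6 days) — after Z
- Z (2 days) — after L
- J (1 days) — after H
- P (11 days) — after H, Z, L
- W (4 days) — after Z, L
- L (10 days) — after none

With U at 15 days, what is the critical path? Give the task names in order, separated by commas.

The binding path is L→H→U = 10+1+12 = 23; finish at 23 days.
Since U is critical, the +3 change carries straight to that chain (now 26 days).
The critical path is still L→H→U; finish is now 26 days.

L, H, U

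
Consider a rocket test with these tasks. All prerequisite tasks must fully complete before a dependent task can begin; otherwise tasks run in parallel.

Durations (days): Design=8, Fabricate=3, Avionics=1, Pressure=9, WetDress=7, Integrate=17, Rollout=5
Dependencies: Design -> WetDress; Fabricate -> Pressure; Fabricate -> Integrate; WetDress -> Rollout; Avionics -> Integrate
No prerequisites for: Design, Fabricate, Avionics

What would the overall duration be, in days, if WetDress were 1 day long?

20

Baseline: Design→WetDress→Rollout = 8+7+5 = 20 → 20 days.
WetDress is on the critical path; changing it to 1 makes that path 14 days.
New critical path: Fabricate→Integrate = 3+17 = 20 ⇒ 20 days.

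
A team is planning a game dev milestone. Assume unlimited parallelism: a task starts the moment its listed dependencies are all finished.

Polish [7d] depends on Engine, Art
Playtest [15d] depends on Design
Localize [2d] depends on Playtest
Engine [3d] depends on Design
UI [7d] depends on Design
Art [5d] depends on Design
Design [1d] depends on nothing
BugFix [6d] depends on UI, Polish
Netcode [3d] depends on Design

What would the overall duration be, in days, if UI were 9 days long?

19

The binding path is Design→Art→Polish→BugFix = 1+5+7+6 = 19; finish at 19 days.
UI is off the critical path — its longest chain is 14 days, giving 5 of slack.
The critical path is still Design→Art→Polish→BugFix; finish is now 19 days.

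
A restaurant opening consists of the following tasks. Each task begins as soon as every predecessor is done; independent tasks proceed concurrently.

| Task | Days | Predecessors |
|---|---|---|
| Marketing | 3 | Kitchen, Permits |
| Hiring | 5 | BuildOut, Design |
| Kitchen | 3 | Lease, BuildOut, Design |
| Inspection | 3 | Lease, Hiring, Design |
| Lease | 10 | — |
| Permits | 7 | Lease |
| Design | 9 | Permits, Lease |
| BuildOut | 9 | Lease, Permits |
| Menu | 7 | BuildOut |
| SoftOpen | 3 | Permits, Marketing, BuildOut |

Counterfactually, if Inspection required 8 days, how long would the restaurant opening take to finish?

Baseline: Lease→Permits→Design→Kitchen→Marketing→SoftOpen = 10+7+9+3+3+3 = 35 → 35 days.
Inspection has 1 day of float (longest path through it is 34).
The binding chain switches to Lease→Permits→Design→Hiring→Inspection = 10+7+9+5+8 = 39; finish 39 days.

39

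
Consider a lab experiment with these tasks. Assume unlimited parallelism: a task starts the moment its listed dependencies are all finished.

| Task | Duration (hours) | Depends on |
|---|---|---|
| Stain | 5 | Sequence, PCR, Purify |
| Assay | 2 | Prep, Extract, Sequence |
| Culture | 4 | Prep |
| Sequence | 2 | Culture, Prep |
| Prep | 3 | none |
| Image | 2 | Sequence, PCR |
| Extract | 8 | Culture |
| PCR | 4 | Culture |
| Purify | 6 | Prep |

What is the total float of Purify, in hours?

3

Critical path: Prep→Culture→Extract→Assay = 3+4+8+2 = 17, so the finish is 17 hours.
Purify finishes as early as 9 and must finish by 12.
Slack of Purify = 6 − 3 = 3 hours.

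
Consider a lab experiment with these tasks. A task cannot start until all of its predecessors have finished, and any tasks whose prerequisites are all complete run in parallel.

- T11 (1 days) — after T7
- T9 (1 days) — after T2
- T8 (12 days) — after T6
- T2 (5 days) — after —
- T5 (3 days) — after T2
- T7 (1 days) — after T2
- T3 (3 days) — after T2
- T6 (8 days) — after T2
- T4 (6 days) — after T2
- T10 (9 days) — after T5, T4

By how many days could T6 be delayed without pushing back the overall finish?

T2→T6→T8 = 5+8+12 = 25 sets the makespan at 25 days.
T6 finishes as early as 13 and must finish by 13.
Slack of T6 = 5 − 5 = 0 days.

0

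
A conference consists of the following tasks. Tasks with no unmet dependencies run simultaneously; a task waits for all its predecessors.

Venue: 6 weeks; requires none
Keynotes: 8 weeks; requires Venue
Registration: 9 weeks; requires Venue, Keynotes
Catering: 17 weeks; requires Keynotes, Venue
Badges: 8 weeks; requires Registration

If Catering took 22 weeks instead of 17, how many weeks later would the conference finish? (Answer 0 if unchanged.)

Baseline: Venue→Keynotes→Catering = 6+8+17 = 31 → 31 weeks.
Catering lies on that path, so at 22 weeks the path becomes 36 weeks.
That remains the longest chain; total 36 weeks.
Change in finish: 36 − 31 = +5 weeks.

5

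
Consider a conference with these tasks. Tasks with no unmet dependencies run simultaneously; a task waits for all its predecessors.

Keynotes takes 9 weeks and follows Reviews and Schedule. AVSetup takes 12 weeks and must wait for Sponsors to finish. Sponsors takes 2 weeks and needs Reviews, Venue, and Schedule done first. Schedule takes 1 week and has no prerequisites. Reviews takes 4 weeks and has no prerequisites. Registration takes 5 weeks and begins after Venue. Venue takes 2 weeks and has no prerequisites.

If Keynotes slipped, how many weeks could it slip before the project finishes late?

The longest chain is Reviews→Sponsors→AVSetup = 4+2+12 = 18; overall finish 18 weeks.
Keynotes finishes as early as 13 and must finish by 18.
So Keynotes can slip 18 − 13 = 5 weeks.

5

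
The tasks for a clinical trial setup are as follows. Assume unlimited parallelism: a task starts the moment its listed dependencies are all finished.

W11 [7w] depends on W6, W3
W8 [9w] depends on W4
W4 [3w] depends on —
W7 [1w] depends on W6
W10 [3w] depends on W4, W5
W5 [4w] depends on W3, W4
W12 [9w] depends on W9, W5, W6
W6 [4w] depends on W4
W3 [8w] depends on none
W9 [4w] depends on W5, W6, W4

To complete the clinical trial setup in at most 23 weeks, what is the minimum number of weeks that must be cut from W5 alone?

Current finish: 25 weeks; target: 23.
W5 is on every critical path, so each week cut from W5 cuts the finish by one (this holds down to a finish of 22).
Need 25 − 23 = 2 weeks off W5 → W5 becomes 2 weeks, finish becomes 23.

2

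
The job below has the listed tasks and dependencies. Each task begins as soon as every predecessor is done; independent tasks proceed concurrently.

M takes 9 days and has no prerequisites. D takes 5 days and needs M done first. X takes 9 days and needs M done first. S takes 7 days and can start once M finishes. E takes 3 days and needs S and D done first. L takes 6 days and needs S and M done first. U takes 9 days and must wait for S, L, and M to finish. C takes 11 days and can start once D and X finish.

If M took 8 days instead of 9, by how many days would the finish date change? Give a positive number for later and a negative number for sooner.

Critical path before the change: M→S→L→U = 9+7+6+9 = 31 giving 31 days.
M lies on that path, so at 8 days the path becomes 30 days.
No other chain overtakes it, so the finish is 30 days.
Change in finish: 30 − 31 = -1 days.

-1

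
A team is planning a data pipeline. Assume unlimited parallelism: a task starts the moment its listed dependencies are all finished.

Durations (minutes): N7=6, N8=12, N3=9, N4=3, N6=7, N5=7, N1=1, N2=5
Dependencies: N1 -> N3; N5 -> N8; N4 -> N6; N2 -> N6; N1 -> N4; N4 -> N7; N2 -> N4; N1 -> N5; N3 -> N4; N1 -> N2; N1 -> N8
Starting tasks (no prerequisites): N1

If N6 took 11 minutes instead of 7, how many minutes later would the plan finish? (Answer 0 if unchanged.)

4

Baseline: N1→N3→N4→N6 = 1+9+3+7 = 20 → 20 minutes.
Since N6 is critical, the +4 change carries straight to that chain (now 24 minutes).
No other chain overtakes it, so the finish is 24 minutes.
Change in finish: 24 − 20 = +4 minutes.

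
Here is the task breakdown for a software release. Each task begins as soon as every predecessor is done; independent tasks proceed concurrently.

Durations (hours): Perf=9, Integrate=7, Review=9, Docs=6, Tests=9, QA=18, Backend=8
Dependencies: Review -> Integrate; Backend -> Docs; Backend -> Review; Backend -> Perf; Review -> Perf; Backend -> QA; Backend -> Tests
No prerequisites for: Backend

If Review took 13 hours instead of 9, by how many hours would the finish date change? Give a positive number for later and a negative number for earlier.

As given, the longest chain is Backend→Review→Perf = 8+9+9 = 26, so the finish is 26 hours.
Review is on the critical path; changing it to 13 makes that path 30 hours.
That remains the longest chain; total 30 hours.
Change in finish: 30 − 26 = +4 hours.

4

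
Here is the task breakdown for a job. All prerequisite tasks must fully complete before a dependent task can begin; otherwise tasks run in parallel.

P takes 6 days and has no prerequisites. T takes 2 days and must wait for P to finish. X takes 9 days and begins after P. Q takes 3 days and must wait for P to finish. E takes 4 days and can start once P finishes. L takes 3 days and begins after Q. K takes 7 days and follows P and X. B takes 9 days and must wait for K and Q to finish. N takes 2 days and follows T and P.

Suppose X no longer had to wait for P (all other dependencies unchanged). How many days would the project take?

Before: longest chain P→X→K→B = 6+9+7+9 = 31, finish 31.
Without P→X, X's earliest start moves from 6 to 0.
The longest chain is now X→K→B = 9+7+9 = 25, so the project takes 25 days.

25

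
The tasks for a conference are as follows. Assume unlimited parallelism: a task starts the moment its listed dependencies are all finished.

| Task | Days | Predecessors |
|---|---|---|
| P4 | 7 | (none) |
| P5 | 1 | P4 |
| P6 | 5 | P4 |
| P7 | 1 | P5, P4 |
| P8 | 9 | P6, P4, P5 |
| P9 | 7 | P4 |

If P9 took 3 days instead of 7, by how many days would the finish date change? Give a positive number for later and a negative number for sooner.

0

Actual critical path: P4→P6→P8 = 7+5+9 = 21 ⇒ 21 days.
P9 has 7 days of float (longest path through it is 14).
No other chain overtakes it, so the finish is 21 days.
Change in finish: 21 − 21 = +0 days.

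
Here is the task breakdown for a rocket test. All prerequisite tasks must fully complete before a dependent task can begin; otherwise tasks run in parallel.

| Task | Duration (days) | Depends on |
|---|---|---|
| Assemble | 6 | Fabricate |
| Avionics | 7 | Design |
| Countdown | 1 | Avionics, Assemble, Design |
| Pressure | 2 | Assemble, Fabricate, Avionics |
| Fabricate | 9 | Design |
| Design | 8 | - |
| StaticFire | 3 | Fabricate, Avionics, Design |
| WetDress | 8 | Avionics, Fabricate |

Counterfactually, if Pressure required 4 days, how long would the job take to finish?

27

The binding path is Design→Fabricate→Assemble→Pressure = 8+9+6+2 = 25; finish at 25 days.
Pressure is on the critical path; changing it to 4 makes that path 27 days.
The critical path is still Design→Fabricate→Assemble→Pressure; finish is now 27 days.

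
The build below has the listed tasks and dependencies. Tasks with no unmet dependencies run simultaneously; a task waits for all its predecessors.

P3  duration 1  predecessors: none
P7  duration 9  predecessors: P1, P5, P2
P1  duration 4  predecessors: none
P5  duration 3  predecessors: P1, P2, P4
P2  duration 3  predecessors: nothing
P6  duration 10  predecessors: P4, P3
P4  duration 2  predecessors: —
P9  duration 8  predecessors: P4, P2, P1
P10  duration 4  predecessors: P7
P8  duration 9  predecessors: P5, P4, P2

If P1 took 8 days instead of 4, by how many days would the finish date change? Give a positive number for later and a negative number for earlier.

Critical path before the change: P1→P5→P7→P10 = 4+3+9+4 = 20 giving 20 days.
Since P1 is critical, the +4 change carries straight to that chain (now 24 days).
No other chain overtakes it, so the finish is 24 days.
Change in finish: 24 − 20 = +4 days.

4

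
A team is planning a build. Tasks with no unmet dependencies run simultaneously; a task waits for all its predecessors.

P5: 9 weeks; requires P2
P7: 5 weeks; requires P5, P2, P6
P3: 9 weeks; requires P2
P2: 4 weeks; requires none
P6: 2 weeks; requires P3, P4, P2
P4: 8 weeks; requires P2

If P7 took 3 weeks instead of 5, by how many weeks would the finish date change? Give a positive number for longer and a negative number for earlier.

-2

Baseline: P2→P3→P6→P7 = 4+9+2+5 = 20 → 20 weeks.
P7 lies on that path, so at 3 weeks the path becomes 18 weeks.
No other chain overtakes it, so the finish is 18 weeks.
Change in finish: 18 − 20 = -2 weeks.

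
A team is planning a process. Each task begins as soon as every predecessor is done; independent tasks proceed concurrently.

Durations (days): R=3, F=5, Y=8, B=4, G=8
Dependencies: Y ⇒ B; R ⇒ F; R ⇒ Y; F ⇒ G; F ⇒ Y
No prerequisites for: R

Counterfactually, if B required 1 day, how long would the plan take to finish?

As given, the longest chain is R→F→Y→B = 3+5+8+4 = 20, so the finish is 20 days.
B is on the critical path; changing it to 1 makes that path 17 days.
No other chain overtakes it, so the finish is 17 days.

17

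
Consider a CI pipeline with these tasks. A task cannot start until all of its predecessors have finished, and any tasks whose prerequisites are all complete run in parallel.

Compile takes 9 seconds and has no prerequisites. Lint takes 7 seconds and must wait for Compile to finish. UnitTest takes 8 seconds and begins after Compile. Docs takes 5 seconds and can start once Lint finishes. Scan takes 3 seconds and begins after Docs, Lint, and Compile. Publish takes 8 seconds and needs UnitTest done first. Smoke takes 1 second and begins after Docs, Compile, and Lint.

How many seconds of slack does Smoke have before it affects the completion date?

Compile→UnitTest→Publish = 9+8+8 = 25 sets the makespan at 25 seconds.
Longest path through Smoke: 22 seconds (earliest finish 22, latest finish 25).
Slack of Smoke = 24 − 21 = 3 seconds.

3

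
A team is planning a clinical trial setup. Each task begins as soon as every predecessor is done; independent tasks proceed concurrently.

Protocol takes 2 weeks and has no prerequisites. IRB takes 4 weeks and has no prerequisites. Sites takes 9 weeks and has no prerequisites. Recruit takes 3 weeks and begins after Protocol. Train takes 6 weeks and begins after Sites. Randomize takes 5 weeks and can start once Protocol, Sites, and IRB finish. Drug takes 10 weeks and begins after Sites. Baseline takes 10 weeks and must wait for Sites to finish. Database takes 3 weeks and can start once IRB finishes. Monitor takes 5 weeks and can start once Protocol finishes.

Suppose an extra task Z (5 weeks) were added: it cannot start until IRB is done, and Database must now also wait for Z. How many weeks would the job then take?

19

Originally the job takes 19 weeks.
With Z inserted, Database now waits for max(IRB, Z).
New critical path: Sites→Drug = 9+10 = 19 ⇒ 19 weeks.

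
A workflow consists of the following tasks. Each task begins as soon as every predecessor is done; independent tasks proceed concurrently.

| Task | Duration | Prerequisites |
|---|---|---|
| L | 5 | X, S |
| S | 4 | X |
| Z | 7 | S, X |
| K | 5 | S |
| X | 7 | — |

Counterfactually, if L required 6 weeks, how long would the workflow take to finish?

Baseline: X→S→Z = 7+4+7 = 18 → 18 weeks.
L has 2 weeks of float (longest path through it is 16).
The critical path is still X→S→Z; finish is now 18 weeks.

18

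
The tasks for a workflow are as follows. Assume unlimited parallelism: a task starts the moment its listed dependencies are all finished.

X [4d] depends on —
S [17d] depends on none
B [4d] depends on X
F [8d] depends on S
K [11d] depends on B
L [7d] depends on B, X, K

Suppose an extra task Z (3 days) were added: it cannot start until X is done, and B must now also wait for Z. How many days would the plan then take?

Originally the plan takes 26 days.
With Z inserted, B now waits for max(X, Z).
New critical path: X→Z→B→K→L = 4+3+4+11+7 = 29 ⇒ 29 days.

29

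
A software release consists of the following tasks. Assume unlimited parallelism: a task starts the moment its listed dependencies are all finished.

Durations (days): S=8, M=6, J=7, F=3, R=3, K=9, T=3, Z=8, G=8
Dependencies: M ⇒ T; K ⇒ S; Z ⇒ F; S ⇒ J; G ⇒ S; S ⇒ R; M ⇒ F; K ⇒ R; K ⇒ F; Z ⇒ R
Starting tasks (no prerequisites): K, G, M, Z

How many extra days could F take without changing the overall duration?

12

K→S→J = 9+8+7 = 24 sets the makespan at 24 days.
F finishes as early as 12 and must finish by 24.
So F can slip 24 − 12 = 12 days.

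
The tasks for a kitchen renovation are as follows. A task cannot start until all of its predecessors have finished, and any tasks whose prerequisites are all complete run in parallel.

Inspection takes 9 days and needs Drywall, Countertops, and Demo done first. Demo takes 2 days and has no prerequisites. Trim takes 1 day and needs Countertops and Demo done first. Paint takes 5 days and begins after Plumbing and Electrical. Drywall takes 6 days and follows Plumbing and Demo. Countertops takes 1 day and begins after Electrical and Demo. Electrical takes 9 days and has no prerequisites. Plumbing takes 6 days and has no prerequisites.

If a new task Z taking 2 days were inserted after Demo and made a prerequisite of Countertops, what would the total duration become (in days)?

21

Originally the kitchen renovation takes 21 days.
With Z inserted, Countertops now waits for max(Electrical, Demo, Z).
New critical path: Plumbing→Drywall→Inspection = 6+6+9 = 21 ⇒ 21 days.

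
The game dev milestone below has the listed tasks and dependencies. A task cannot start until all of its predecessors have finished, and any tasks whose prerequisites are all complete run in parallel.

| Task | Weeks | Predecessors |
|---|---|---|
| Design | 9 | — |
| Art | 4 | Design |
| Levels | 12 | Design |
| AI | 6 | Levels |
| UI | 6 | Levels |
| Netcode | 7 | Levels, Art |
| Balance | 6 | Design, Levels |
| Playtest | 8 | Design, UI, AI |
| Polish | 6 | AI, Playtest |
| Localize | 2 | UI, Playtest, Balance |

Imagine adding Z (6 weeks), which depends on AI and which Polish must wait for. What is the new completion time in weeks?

41

Originally the game dev milestone takes 41 weeks.
With Z inserted, Polish now waits for max(AI, Playtest, Z).
New critical path: Design→Levels→AI→Playtest→Polish = 9+12+6+8+6 = 41 ⇒ 41 weeks.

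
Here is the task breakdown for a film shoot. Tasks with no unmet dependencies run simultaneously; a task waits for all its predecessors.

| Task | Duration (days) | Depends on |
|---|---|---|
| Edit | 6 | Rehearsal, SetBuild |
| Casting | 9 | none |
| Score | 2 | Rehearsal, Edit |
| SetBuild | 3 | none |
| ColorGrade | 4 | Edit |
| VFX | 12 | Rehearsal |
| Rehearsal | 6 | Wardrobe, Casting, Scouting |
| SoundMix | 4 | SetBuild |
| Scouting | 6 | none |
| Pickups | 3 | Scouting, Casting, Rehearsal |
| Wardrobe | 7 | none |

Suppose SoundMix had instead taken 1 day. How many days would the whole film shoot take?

27

Baseline: Casting→Rehearsal→VFX = 9+6+12 = 27 → 27 days.
SoundMix is off the critical path — its longest chain is 7 days, giving 20 of slack.
No other chain overtakes it, so the finish is 27 days.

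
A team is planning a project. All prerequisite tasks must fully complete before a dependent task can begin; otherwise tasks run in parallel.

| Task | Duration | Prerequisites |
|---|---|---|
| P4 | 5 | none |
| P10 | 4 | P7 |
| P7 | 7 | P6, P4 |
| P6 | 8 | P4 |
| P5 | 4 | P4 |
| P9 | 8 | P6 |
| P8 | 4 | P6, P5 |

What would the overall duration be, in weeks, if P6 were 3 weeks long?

19

Critical path before the change: P4→P6→P7→P10 = 5+8+7+4 = 24 giving 24 weeks.
P6 lies on that path, so at 3 weeks the path becomes 19 weeks.
No other chain overtakes it, so the finish is 19 weeks.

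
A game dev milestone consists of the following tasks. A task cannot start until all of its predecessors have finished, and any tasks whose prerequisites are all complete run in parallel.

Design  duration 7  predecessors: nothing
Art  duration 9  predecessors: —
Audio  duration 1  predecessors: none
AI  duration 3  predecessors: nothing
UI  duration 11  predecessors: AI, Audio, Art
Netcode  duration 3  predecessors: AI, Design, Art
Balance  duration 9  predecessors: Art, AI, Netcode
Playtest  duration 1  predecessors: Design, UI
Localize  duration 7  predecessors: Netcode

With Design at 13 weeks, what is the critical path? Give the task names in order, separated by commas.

Design, Netcode, Balance

Critical path before the change: Art→UI→Playtest = 9+11+1 = 21 giving 21 weeks.
The longest path through Design is only 19 weeks, so Design has float 2.
New critical path: Design→Netcode→Balance = 13+3+9 = 25 ⇒ 25 weeks.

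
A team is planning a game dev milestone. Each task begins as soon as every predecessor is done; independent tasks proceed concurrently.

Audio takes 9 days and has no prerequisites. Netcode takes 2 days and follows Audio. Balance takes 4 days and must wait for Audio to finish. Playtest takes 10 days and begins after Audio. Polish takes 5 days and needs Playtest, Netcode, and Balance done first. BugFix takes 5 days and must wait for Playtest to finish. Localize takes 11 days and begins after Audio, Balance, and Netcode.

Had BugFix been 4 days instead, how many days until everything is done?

24

The binding path is Audio→Playtest→BugFix = 9+10+5 = 24; finish at 24 days.
BugFix is on the critical path; changing it to 4 makes that path 23 days.
The binding chain switches to Audio→Balance→Localize = 9+4+11 = 24; finish 24 days.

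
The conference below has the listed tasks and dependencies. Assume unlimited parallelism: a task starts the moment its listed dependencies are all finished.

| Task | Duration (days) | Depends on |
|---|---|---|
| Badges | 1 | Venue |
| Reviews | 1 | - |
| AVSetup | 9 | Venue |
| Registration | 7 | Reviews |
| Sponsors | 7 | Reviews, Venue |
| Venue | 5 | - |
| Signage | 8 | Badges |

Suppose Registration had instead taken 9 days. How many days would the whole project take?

Critical path before the change: Venue→AVSetup = 5+9 = 14 giving 14 days.
Registration has 6 days of float (longest path through it is 8).
That remains the longest chain; total 14 days.

14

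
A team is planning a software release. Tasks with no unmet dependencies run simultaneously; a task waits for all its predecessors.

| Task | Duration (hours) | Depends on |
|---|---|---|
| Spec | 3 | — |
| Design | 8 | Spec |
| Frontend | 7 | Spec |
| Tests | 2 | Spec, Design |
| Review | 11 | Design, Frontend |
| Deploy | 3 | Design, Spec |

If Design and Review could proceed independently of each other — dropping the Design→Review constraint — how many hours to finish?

21

With the dependency in place, Spec→Design→Review = 3+8+11 = 22 sets the finish at 22 hours.
Without Design→Review, Review's earliest start moves from 11 to 10.
After: Spec→Frontend→Review = 3+7+11 = 21 → 21 hours.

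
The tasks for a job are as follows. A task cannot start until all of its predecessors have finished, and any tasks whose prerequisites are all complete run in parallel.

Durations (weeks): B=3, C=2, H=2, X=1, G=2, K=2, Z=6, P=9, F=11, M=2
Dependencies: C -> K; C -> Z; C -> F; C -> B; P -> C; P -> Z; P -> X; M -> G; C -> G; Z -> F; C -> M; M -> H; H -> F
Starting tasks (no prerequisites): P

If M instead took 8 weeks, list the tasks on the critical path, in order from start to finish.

As given, the longest chain is P→C→Z→F = 9+2+6+11 = 28, so the finish is 28 weeks.
M has 2 weeks of float (longest path through it is 26).
Now P→C→M→H→F = 9+2+8+2+11 = 32 is longest, so the finish becomes 32 weeks.

P, C, M, H, F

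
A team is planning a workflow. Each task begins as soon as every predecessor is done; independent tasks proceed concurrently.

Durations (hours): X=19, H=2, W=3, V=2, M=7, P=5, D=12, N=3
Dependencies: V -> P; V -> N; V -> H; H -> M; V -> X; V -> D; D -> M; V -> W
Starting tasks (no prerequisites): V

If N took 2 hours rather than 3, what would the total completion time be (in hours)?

Baseline: V→X = 2+19 = 21 → 21 hours.
N is off the critical path — its longest chain is 5 hours, giving 16 of slack.
No other chain overtakes it, so the finish is 21 hours.

21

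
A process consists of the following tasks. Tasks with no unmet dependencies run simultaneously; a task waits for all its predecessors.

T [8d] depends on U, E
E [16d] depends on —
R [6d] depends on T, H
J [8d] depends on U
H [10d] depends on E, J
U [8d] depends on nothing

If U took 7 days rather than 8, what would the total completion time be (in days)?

32

Baseline: U→J→H→R = 8+8+10+6 = 32 → 32 days.
U lies on that path, so at 7 days the path becomes 31 days.
The binding chain switches to E→H→R = 16+10+6 = 32; finish 32 days.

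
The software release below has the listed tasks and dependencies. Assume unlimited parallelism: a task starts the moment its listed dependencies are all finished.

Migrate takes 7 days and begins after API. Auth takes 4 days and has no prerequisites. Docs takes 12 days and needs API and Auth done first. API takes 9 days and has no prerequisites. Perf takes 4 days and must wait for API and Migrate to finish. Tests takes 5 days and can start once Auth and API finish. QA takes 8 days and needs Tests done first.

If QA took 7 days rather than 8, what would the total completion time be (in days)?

21

Actual critical path: API→Tests→QA = 9+5+8 = 22 ⇒ 22 days.
Since QA is critical, the -1 change carries straight to that chain (now 21 days).
The critical path is still API→Tests→QA; finish is now 21 days.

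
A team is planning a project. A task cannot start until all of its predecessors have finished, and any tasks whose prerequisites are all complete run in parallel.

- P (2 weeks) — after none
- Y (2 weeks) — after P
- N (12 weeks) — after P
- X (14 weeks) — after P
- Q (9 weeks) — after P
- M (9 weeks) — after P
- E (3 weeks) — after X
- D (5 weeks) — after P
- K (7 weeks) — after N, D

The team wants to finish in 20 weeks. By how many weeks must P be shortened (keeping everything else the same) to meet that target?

Current finish: 21 weeks; target: 20.
P is on every critical path, so each week cut from P cuts the finish by one (this holds down to a finish of 20).
Need 21 − 20 = 1 week off P → P becomes 1 week, finish becomes 20.

1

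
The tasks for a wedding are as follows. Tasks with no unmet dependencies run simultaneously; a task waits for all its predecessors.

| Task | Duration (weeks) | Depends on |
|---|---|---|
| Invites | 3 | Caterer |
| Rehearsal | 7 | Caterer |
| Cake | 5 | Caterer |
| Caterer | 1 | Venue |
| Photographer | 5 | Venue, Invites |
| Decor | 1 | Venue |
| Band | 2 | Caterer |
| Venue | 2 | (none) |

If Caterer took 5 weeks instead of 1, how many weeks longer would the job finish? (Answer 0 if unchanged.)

4

Critical path before the change: Venue→Caterer→Invites→Photographer = 2+1+3+5 = 11 giving 11 weeks.
Caterer lies on that path, so at 5 weeks the path becomes 15 weeks.
The critical path is still Venue→Caterer→Invites→Photographer; finish is now 15 weeks.
Change in finish: 15 − 11 = +4 weeks.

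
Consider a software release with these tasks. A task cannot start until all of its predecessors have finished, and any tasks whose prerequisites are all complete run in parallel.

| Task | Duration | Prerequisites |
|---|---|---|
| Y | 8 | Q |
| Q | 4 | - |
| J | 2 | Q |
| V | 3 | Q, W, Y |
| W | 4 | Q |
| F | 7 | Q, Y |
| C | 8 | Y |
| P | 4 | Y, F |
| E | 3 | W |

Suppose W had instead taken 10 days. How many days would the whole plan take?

23

Critical path before the change: Q→Y→F→P = 4+8+7+4 = 23 giving 23 days.
W is off the critical path — its longest chain is 11 days, giving 12 of slack.
That remains the longest chain; total 23 days.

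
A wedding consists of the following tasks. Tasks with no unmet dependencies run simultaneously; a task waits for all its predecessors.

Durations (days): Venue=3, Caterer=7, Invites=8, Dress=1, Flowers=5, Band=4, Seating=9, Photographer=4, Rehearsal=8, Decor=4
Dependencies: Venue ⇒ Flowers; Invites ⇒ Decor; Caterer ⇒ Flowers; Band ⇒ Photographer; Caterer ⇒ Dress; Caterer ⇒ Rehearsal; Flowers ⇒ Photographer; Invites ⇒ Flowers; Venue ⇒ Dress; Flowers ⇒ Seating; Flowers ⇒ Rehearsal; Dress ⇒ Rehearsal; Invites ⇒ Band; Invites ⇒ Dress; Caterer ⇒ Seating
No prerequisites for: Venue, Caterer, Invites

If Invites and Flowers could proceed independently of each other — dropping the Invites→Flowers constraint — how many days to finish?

Original critical path: Invites→Flowers→Seating = 8+5+9 = 22 ⇒ 22 days.
Without Invites→Flowers, Flowers's earliest start moves from 8 to 7.
The longest chain is now Caterer→Flowers→Seating = 7+5+9 = 21, so the wedding takes 21 days.

21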